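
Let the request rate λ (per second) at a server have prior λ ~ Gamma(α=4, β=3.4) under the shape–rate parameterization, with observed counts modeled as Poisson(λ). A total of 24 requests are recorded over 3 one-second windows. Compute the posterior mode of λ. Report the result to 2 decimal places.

Σxᵢ = 24, n = 3.
Posterior ∝ λ^3e^(−3.4λ) · λ^24e^(−3λ) = λ^27e^(−6.4λ), i.e. Gamma(shape=28, rate=6.4).
The mode of a Gamma(a, b) with a ≥ 1 (shape–rate) is (a−1)/b = 27/6.4 ≈ 4.22.

λ̂_MAP = 4.22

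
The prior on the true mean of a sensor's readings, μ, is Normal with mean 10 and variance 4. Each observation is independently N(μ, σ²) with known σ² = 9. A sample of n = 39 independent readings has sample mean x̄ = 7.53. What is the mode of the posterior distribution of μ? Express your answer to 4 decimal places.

n = 39, x̄ = 7.53.
For a Normal prior and Normal likelihood with known variance, the posterior is Normal; its mode equals its mean, the precision-weighted average.
Prior precision 1/σ₀² = 1/4 = 0.25; data precision n/σ² = 39/9 = 13/3.
μ̂ = (0.25·10 + (13/3)·7.53) / (0.25 + 13/3) = 35.13/(55/12) = 10539/1375 ≈ 7.6647.

μ̂_MAP = 7.6647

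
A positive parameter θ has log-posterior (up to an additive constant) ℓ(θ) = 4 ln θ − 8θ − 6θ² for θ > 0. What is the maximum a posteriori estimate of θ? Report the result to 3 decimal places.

ℓ'(θ) = 4/θ − 8 − 12θ. Setting this to zero and multiplying by θ: 12θ² + 8θ − 4 = 0.
θ = (−8 + √(8² + 4·12·4)) / (2·12) = (−8 + √256) / 24 = (−8 + 16)/24 = 1/3.
ℓ''(θ) = −4/θ² − 12 < 0, confirming a maximum.

θ̂_MAP = 0.333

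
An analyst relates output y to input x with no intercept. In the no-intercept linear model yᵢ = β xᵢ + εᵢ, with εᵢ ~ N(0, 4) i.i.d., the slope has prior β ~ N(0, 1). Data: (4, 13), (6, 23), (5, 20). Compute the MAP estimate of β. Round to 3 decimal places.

log p(β | y) = −Σ(yᵢ − βxᵢ)²/(2·4) − β²/(2·1) + const.
Setting the derivative to zero: Σxᵢ(yᵢ − βxᵢ)/4 − β/1 = 0, so β = Σxᵢyᵢ / (Σxᵢ² + σ²/τ²).
Σxᵢyᵢ = 4·13 + 6·23 + 5·20 = 290; Σxᵢ² = 77; σ²/τ² = 4.
β̂_MAP = 290 / (77 + 4) = 290/81 ≈ 3.580.

β̂_MAP = 3.580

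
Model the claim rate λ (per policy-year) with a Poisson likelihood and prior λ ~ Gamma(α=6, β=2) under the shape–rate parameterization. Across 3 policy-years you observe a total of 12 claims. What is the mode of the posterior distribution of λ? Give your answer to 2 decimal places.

λ̂_MAP = 3.40

Σxᵢ = 12, n = 3.
Posterior ∝ λ^5e^(−2λ) · λ^12e^(−3λ) = λ^17e^(−5λ), i.e. Gamma(shape=18, rate=5).
The mode of a Gamma(a, b) with a ≥ 1 (shape–rate) is (a−1)/b = 17/5 ≈ 3.40.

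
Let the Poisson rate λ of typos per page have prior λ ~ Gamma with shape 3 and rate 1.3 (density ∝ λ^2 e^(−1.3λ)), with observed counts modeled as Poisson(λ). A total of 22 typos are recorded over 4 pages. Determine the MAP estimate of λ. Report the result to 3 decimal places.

λ̂_MAP = 4.528

Σxᵢ = 22, n = 4.
Posterior ∝ λ^2e^(−1.3λ) · λ^22e^(−4λ) = λ^24e^(−5.3λ), i.e. Gamma(shape=25, rate=5.3).
The mode of a Gamma(a, b) with a ≥ 1 (shape–rate) is (a−1)/b = 24/5.3 ≈ 4.528.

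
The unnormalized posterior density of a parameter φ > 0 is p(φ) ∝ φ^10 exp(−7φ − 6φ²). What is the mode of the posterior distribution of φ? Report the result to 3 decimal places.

ℓ'(φ) = 10/φ − 7 − 12φ. Setting this to zero and multiplying by φ: 12φ² + 7φ − 10 = 0.
φ = (−7 + √(7² + 4·12·10)) / (2·12) = (−7 + √529) / 24 = (−7 + 23)/24 = 2/3.
ℓ''(φ) = −10/φ² − 12 < 0, confirming a maximum.

φ̂_MAP = 0.667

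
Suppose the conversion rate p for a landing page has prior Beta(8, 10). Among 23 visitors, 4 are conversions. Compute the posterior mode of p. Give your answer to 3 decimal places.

Prior: Beta(8, 10).
Data: 4 successes in 23 trials. The binomial likelihood contributes p^4(1−p)^19, so the posterior is Beta(8+4, 10+19) = Beta(12, 29).
For Beta(a, b) with a, b > 1 the mode is (a−1)/(a+b−2) = 11/39 ≈ 0.282.

p̂_MAP = 0.282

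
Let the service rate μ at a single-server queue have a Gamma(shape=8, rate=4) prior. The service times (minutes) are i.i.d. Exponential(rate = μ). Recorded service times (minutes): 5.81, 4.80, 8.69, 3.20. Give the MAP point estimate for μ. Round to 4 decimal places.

μ̂_MAP = 0.4151

The Exponential(rate=μ) likelihood is ∝ μ^n e^(−μΣtᵢ). Here n = 4 and Σtᵢ = 5.81 + 4.80 + 8.69 + 3.20 = 22.50.
Posterior ∝ μ^7e^(−4μ) · μ^4e^(−22.50μ) = μ^11e^(−26.50μ), i.e. Gamma(12, 26.50).
Mode = (a−1)/b = 11/26.50 ≈ 0.4151.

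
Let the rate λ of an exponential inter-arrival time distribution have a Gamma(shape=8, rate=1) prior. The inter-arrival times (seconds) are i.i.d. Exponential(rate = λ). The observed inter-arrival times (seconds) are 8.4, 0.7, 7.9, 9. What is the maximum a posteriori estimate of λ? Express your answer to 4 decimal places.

The Exponential(rate=λ) likelihood is ∝ λ^n e^(−λΣtᵢ). Here n = 4 and Σtᵢ = 8.4 + 0.7 + 7.9 + 9 = 26.
Posterior ∝ λ^7e^(−1λ) · λ^4e^(−26λ) = λ^11e^(−27λ), i.e. Gamma(12, 27).
Mode = (a−1)/b = 11/27 ≈ 0.4074.

λ̂_MAP = 0.4074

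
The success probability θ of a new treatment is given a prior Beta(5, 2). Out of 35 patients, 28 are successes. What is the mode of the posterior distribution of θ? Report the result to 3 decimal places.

θ̂_MAP = 0.800

Prior: Beta(5, 2).
Data: 28 successes in 35 trials. The binomial likelihood contributes θ^28(1−θ)^7, so the posterior is Beta(5+28, 2+7) = Beta(33, 9).
For Beta(a, b) with a, b > 1 the mode is (a−1)/(a+b−2) = 32/40 ≈ 0.800.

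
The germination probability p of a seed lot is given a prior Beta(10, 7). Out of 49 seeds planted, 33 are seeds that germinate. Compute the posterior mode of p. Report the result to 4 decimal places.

Prior: Beta(10, 7).
Data: 33 successes in 49 trials. The binomial likelihood contributes p^33(1−p)^16, so the posterior is Beta(10+33, 7+16) = Beta(43, 23).
For Beta(a, b) with a, b > 1 the mode is (a−1)/(a+b−2) = 42/64 ≈ 0.6563.

p̂_MAP = 0.6563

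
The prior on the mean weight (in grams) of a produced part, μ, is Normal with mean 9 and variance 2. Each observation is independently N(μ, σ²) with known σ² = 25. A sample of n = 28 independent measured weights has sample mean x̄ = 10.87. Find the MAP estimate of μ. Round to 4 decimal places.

n = 28, x̄ = 10.87.
For a Normal prior and Normal likelihood with known variance, the posterior is Normal; its mode equals its mean, the precision-weighted average.
Prior precision 1/σ₀² = 1/2 = 0.5; data precision n/σ² = 28/25 = 1.12.
μ̂ = (0.5·9 + 1.12·10.87) / (0.5 + 1.12) = 16.6744/1.62 = 20843/2025 ≈ 10.2928.

μ̂_MAP = 10.2928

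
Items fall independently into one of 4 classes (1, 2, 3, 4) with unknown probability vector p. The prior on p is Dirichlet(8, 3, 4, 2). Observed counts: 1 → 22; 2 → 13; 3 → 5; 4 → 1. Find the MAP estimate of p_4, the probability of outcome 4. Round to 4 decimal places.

MAP estimate: 0.0370

The posterior is Dirichlet(αᵢ + nᵢ) = Dirichlet(30, 16, 9, 3).
For a Dirichlet(a₁,…,a_K) with all aᵢ > 1, the mode has j-th component (aⱼ − 1)/(Σaᵢ − K).
Here Σaᵢ = 58 and K = 4, so p_4 = (3 − 1)/(58 − 4) = 2/54 ≈ 0.0370.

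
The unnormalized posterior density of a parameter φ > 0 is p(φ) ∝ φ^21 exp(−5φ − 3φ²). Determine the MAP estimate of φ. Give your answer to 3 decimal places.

ℓ'(φ) = 21/φ − 5 − 6φ. Setting this to zero and multiplying by φ: 6φ² + 5φ − 21 = 0.
φ = (−5 + √(5² + 4·6·21)) / (2·6) = (−5 + √529) / 12 = (−5 + 23)/12 = 3/2.
ℓ''(φ) = −21/φ² − 6 < 0, confirming a maximum.

φ̂_MAP = 1.500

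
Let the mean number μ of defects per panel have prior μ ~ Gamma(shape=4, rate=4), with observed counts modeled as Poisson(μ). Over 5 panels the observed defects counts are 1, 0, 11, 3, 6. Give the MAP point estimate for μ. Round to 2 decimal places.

μ̂_MAP = 2.67

Σxᵢ = 1+0+11+3+6 = 21, with n = 5.
Posterior ∝ μ^3e^(−4μ) · μ^21e^(−5μ) = μ^24e^(−9μ), i.e. Gamma(shape=25, rate=9).
The mode of a Gamma(a, b) with a ≥ 1 (shape–rate) is (a−1)/b = 24/9 ≈ 2.67.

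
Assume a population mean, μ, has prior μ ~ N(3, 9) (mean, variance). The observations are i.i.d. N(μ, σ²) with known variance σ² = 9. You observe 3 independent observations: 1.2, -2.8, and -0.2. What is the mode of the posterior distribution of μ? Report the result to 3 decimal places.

μ̂_MAP = 0.300

n = 3; x̄ = (1.2 + (-2.8) + (-0.2))/3 = -1.8/3 = -0.6.
For a Normal prior and Normal likelihood with known variance, the posterior is Normal; its mode equals its mean, the precision-weighted average.
Prior precision 1/σ₀² = 1/9; data precision n/σ² = 3/9 = 1/3.
μ̂ = ((1/9)·3 + (1/3)·(-0.6)) / (1/9 + 1/3) = (2/15)/(4/9) = 0.300.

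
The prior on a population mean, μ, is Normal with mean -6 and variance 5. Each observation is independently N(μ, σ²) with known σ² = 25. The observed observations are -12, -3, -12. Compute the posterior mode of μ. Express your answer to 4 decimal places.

μ̂_MAP = -7.1250

n = 3; x̄ = ((-12) + (-3) + (-12))/3 = -27/3 = -9.
For a Normal prior and Normal likelihood with known variance, the posterior is Normal; its mode equals its mean, the precision-weighted average.
Prior precision 1/σ₀² = 1/5 = 0.2; data precision n/σ² = 3/25 = 0.12.
μ̂ = (0.2·(-6) + 0.12·(-9)) / (0.2 + 0.12) = (-2.28)/0.32 = -7.1250.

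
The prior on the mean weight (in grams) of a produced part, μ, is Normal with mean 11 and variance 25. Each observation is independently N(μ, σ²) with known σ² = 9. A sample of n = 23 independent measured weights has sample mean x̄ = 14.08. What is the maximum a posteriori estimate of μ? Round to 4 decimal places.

μ̂_MAP = 14.0325

n = 23, x̄ = 14.08.
For a Normal prior and Normal likelihood with known variance, the posterior is Normal; its mode equals its mean, the precision-weighted average.
Prior precision 1/σ₀² = 1/25 = 0.04; data precision n/σ² = 23/9.
μ̂ = (0.04·11 + (23/9)·14.08) / (0.04 + 23/9) = (1639/45)/(584/225) = 8195/584 ≈ 14.0325.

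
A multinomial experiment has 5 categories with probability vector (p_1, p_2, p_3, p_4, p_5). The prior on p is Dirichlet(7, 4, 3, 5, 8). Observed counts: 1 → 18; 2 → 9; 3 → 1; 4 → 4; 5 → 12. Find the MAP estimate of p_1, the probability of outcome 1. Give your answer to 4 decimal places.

The posterior is Dirichlet(αᵢ + nᵢ) = Dirichlet(25, 13, 4, 9, 20).
For a Dirichlet(a₁,…,a_K) with all aᵢ > 1, the mode has j-th component (aⱼ − 1)/(Σaᵢ − K).
Here Σaᵢ = 71 and K = 5, so p_1 = (25 − 1)/(71 − 5) = 24/66 ≈ 0.3636.

MAP estimate: 0.3636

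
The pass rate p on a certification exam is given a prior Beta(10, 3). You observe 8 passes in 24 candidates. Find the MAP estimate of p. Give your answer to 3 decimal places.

Prior: Beta(10, 3).
Data: 8 successes in 24 trials. The binomial likelihood contributes p^8(1−p)^16, so the posterior is Beta(10+8, 3+16) = Beta(18, 19).
For Beta(a, b) with a, b > 1 the mode is (a−1)/(a+b−2) = 17/35 ≈ 0.486.

p̂_MAP = 0.486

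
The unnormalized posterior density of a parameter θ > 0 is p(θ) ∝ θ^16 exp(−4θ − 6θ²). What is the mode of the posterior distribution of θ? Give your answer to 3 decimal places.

ℓ'(θ) = 16/θ − 4 − 12θ. Setting this to zero and multiplying by θ: 12θ² + 4θ − 16 = 0.
θ = (−4 + √(4² + 4·12·16)) / (2·12) = (−4 + √784) / 24 = (−4 + 28)/24 = 1.
ℓ''(θ) = −16/θ² − 12 < 0, confirming a maximum.

θ̂_MAP = 1.000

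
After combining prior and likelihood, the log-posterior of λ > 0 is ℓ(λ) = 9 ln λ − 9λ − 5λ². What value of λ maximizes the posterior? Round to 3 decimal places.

ℓ'(λ) = 9/λ − 9 − 10λ. Setting this to zero and multiplying by λ: 10λ² + 9λ − 9 = 0.
λ = (−9 + √(9² + 4·10·9)) / (2·10) = (−9 + √441) / 20 = (−9 + 21)/20 = 3/5.
ℓ''(λ) = −9/λ² − 10 < 0, confirming a maximum.

λ̂_MAP = 0.600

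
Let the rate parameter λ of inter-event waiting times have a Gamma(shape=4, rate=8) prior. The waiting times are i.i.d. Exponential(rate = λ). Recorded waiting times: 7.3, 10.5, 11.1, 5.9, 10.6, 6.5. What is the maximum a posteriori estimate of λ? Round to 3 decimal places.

The Exponential(rate=λ) likelihood is ∝ λ^n e^(−λΣtᵢ). Here n = 6 and Σtᵢ = 7.3 + 10.5 + 11.1 + 5.9 + 10.6 + 6.5 = 51.9.
Posterior ∝ λ^3e^(−8λ) · λ^6e^(−51.9λ) = λ^9e^(−59.9λ), i.e. Gamma(10, 59.9).
Mode = (a−1)/b = 9/59.9 ≈ 0.150.

λ̂_MAP = 0.150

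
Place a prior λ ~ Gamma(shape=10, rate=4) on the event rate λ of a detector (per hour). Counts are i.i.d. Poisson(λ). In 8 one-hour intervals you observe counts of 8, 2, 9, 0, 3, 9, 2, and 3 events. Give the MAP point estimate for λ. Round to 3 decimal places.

Σxᵢ = 8+2+9+0+3+9+2+3 = 36, with n = 8.
Posterior ∝ λ^9e^(−4λ) · λ^36e^(−8λ) = λ^45e^(−12λ), i.e. Gamma(shape=46, rate=12).
The mode of a Gamma(a, b) with a ≥ 1 (shape–rate) is (a−1)/b = 45/12 ≈ 3.750.

λ̂_MAP = 3.750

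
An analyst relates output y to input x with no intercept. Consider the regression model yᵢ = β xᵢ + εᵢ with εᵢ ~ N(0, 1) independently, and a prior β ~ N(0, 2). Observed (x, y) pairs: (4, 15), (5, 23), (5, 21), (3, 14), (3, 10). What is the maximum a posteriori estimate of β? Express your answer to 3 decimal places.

log p(β | y) = −Σ(yᵢ − βxᵢ)²/(2·1) − β²/(2·2) + const.
Setting the derivative to zero: Σxᵢ(yᵢ − βxᵢ)/1 − β/2 = 0, so β = Σxᵢyᵢ / (Σxᵢ² + σ²/τ²).
Σxᵢyᵢ = 4·15 + 5·23 + 5·21 + 3·14 + 3·10 = 352; Σxᵢ² = 84; σ²/τ² = 0.5.
β̂_MAP = 352 / (84 + 0.5) = 352/84.5 ≈ 4.166.

β̂_MAP = 4.166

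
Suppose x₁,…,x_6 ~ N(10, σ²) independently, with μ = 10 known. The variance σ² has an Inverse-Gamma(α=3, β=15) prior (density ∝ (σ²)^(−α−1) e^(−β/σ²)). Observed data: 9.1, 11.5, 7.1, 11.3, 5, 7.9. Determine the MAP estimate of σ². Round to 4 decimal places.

Sum of squared deviations about the known mean: SS = (9.1−10)² + (11.5−10)² + (7.1−10)² + (11.3−10)² + (5−10)² + (7.9−10)² = 42.57.
The Normal likelihood contributes (σ²)^(−n/2) exp(−SS/(2σ²)), so the posterior is Inverse-Gamma(α + n/2, β + SS/2) = Inverse-Gamma(6, 36.285).
The mode of Inverse-Gamma(a, b) is b/(a+1) = 36.285/7 ≈ 5.1836.

σ̂²_MAP = 5.1836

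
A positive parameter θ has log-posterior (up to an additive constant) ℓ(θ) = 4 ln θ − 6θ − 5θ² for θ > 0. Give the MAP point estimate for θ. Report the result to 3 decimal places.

ℓ'(θ) = 4/θ − 6 − 10θ. Setting this to zero and multiplying by θ: 10θ² + 6θ − 4 = 0.
θ = (−6 + √(6² + 4·10·4)) / (2·10) = (−6 + √196) / 20 = (−6 + 14)/20 = 2/5.
ℓ''(θ) = −4/θ² − 10 < 0, confirming a maximum.

θ̂_MAP = 0.400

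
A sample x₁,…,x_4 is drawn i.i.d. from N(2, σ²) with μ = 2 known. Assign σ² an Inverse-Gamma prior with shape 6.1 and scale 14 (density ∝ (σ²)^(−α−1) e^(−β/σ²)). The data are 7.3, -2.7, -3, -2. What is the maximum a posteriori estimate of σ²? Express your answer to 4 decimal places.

Sum of squared deviations about the known mean: SS = (7.3−2)² + (-2.7−2)² + (-3−2)² + (-2−2)² = 91.18.
The Normal likelihood contributes (σ²)^(−n/2) exp(−SS/(2σ²)), so the posterior is Inverse-Gamma(α + n/2, β + SS/2) = Inverse-Gamma(8.1, 59.59).
The mode of Inverse-Gamma(a, b) is b/(a+1) = 59.59/9.1 ≈ 6.5484.

σ̂²_MAP = 6.5484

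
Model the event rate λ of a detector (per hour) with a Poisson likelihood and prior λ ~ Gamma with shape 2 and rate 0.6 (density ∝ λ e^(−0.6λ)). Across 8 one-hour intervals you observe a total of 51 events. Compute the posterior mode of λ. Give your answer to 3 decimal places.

Σxᵢ = 51, n = 8.
Posterior ∝ λe^(−0.6λ) · λ^51e^(−8λ) = λ^52e^(−8.6λ), i.e. Gamma(shape=53, rate=8.6).
The mode of a Gamma(a, b) with a ≥ 1 (shape–rate) is (a−1)/b = 52/8.6 ≈ 6.047.

λ̂_MAP = 6.047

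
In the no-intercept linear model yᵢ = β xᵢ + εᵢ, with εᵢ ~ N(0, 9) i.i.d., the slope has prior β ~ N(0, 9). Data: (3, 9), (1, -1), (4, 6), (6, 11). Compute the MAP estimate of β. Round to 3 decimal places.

log p(β | y) = −Σ(yᵢ − βxᵢ)²/(2·9) − β²/(2·9) + const.
Setting the derivative to zero: Σxᵢ(yᵢ − βxᵢ)/9 − β/9 = 0, so β = Σxᵢyᵢ / (Σxᵢ² + σ²/τ²).
Σxᵢyᵢ = 3·9 + 1·(-1) + 4·6 + 6·11 = 116; Σxᵢ² = 62; σ²/τ² = 1.
β̂_MAP = 116 / (62 + 1) = 116/63 ≈ 1.841.

β̂_MAP = 1.841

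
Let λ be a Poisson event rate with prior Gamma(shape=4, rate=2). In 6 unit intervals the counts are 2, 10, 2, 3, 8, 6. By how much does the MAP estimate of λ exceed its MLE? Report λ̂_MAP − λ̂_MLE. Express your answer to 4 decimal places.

MAP − MLE = -0.9167

Σxᵢ = 31. Posterior is Gamma(35, 8); MAP = (35−1)/8 = 34/8 ≈ 4.25000.
MLE = x̄ = 31/6 ≈ 5.16667.
Difference = 34/8 − 31/6 = -11/12 ≈ -0.9167.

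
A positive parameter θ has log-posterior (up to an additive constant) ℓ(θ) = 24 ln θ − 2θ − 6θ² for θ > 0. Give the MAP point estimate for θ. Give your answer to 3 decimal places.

θ̂_MAP = 1.333

ℓ'(θ) = 24/θ − 2 − 12θ. Setting this to zero and multiplying by θ: 12θ² + 2θ − 24 = 0.
θ = (−2 + √(2² + 4·12·24)) / (2·12) = (−2 + √1156) / 24 = (−2 + 34)/24 = 4/3.
ℓ''(θ) = −24/θ² − 12 < 0, confirming a maximum.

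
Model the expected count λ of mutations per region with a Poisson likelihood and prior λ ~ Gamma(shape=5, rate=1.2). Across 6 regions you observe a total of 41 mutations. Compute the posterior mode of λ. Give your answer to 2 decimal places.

λ̂_MAP = 6.25

Σxᵢ = 41, n = 6.
Posterior ∝ λ^4e^(−1.2λ) · λ^41e^(−6λ) = λ^45e^(−7.2λ), i.e. Gamma(shape=46, rate=7.2).
The mode of a Gamma(a, b) with a ≥ 1 (shape–rate) is (a−1)/b = 45/7.2 ≈ 6.25.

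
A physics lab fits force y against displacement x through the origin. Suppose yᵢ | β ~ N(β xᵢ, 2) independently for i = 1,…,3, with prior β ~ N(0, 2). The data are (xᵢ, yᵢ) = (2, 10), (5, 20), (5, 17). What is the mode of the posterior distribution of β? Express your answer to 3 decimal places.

log p(β | y) = −Σ(yᵢ − βxᵢ)²/(2·2) − β²/(2·2) + const.
Setting the derivative to zero: Σxᵢ(yᵢ − βxᵢ)/2 − β/2 = 0, so β = Σxᵢyᵢ / (Σxᵢ² + σ²/τ²).
Σxᵢyᵢ = 2·10 + 5·20 + 5·17 = 205; Σxᵢ² = 54; σ²/τ² = 1.
β̂_MAP = 205 / (54 + 1) = 205/55 ≈ 3.727.

β̂_MAP = 3.727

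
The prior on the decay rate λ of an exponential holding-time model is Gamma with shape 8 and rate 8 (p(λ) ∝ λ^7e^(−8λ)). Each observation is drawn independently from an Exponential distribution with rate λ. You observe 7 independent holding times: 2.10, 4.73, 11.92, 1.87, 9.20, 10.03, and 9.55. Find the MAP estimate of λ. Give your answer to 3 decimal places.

λ̂_MAP = 0.244

The Exponential(rate=λ) likelihood is ∝ λ^n e^(−λΣtᵢ). Here n = 7 and Σtᵢ = 2.10 + 4.73 + 11.92 + 1.87 + 9.20 + 10.03 + 9.55 = 49.40.
Posterior ∝ λ^7e^(−8λ) · λ^7e^(−49.40λ) = λ^14e^(−57.40λ), i.e. Gamma(15, 57.40).
Mode = (a−1)/b = 14/57.40 ≈ 0.244.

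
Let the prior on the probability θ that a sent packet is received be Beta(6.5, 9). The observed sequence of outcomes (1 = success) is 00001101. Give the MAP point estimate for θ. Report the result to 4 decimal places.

θ̂_MAP = 0.3953

Prior: Beta(6.5, 9).
Data: 3 successes in 8 trials (from the sequence). The binomial likelihood contributes θ^3(1−θ)^5, so the posterior is Beta(6.5+3, 9+5) = Beta(9.5, 14).
For Beta(a, b) with a, b > 1 the mode is (a−1)/(a+b−2) = 8.5/21.5 ≈ 0.3953.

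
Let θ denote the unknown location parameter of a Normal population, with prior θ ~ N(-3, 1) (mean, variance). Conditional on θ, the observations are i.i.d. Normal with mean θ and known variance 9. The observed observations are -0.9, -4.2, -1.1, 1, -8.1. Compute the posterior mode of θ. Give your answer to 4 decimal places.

θ̂_MAP = -2.8786

n = 5; x̄ = ((-0.9) + (-4.2) + (-1.1) + 1 + (-8.1))/5 = -13.3/5 = -2.66.
For a Normal prior and Normal likelihood with known variance, the posterior is Normal; its mode equals its mean, the precision-weighted average.
Prior precision 1/σ₀² = 1/1 = 1; data precision n/σ² = 5/9.
θ̂ = (1·(-3) + (5/9)·(-2.66)) / (1 + 5/9) = (-403/90)/(14/9) = -403/140 ≈ -2.8786.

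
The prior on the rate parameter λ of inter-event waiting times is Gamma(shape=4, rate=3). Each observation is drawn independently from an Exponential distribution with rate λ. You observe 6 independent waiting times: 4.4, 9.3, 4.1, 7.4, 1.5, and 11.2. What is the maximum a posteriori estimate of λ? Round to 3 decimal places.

λ̂_MAP = 0.220

The Exponential(rate=λ) likelihood is ∝ λ^n e^(−λΣtᵢ). Here n = 6 and Σtᵢ = 4.4 + 9.3 + 4.1 + 7.4 + 1.5 + 11.2 = 37.9.
Posterior ∝ λ^3e^(−3λ) · λ^6e^(−37.9λ) = λ^9e^(−40.9λ), i.e. Gamma(10, 40.9).
Mode = (a−1)/b = 9/40.9 ≈ 0.220.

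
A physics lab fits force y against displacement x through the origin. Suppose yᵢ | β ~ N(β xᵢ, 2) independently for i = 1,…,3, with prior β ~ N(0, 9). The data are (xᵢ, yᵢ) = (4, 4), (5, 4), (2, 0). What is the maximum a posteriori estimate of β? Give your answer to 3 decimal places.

log p(β | y) = −Σ(yᵢ − βxᵢ)²/(2·2) − β²/(2·9) + const.
Setting the derivative to zero: Σxᵢ(yᵢ − βxᵢ)/2 − β/9 = 0, so β = Σxᵢyᵢ / (Σxᵢ² + σ²/τ²).
Σxᵢyᵢ = 4·4 + 5·4 + 2·0 = 36; Σxᵢ² = 45; σ²/τ² = 2/9.
β̂_MAP = 36 / (45 + 2/9) = 36/(407/9) = 324/407 ≈ 0.796.

β̂_MAP = 0.796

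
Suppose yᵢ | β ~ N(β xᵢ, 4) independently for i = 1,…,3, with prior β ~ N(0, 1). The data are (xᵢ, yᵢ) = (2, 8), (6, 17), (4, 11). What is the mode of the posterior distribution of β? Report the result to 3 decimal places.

β̂_MAP = 2.700

log p(β | y) = −Σ(yᵢ − βxᵢ)²/(2·4) − β²/(2·1) + const.
Setting the derivative to zero: Σxᵢ(yᵢ − βxᵢ)/4 − β/1 = 0, so β = Σxᵢyᵢ / (Σxᵢ² + σ²/τ²).
Σxᵢyᵢ = 2·8 + 6·17 + 4·11 = 162; Σxᵢ² = 56; σ²/τ² = 4.
β̂_MAP = 162 / (56 + 4) = 162/60 ≈ 2.700.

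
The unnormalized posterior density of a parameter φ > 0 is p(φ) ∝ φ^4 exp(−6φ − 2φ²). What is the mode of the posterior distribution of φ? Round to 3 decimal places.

ℓ'(φ) = 4/φ − 6 − 4φ. Setting this to zero and multiplying by φ: 4φ² + 6φ − 4 = 0.
φ = (−6 + √(6² + 4·4·4)) / (2·4) = (−6 + √100) / 8 = (−6 + 10)/8 = 1/2.
ℓ''(φ) = −4/φ² − 4 < 0, confirming a maximum.

φ̂_MAP = 0.500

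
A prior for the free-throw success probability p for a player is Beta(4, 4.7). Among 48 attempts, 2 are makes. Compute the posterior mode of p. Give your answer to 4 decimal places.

p̂_MAP = 0.0914

Prior: Beta(4, 4.7).
Data: 2 successes in 48 trials. The binomial likelihood contributes p^2(1−p)^46, so the posterior is Beta(4+2, 4.7+46) = Beta(6, 50.7).
For Beta(a, b) with a, b > 1 the mode is (a−1)/(a+b−2) = 5/54.7 ≈ 0.0914.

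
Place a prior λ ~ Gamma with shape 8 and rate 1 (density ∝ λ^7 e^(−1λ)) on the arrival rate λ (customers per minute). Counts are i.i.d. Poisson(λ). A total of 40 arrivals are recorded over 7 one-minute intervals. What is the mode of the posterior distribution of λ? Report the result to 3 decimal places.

λ̂_MAP = 5.875

Σxᵢ = 40, n = 7.
Posterior ∝ λ^7e^(−1λ) · λ^40e^(−7λ) = λ^47e^(−8λ), i.e. Gamma(shape=48, rate=8).
The mode of a Gamma(a, b) with a ≥ 1 (shape–rate) is (a−1)/b = 47/8 ≈ 5.875.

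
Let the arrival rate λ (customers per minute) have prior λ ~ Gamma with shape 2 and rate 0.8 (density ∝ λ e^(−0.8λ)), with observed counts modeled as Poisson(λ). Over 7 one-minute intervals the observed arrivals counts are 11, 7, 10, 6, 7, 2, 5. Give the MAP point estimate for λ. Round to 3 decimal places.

λ̂_MAP = 6.282

Σxᵢ = 11+7+10+6+7+2+5 = 48, with n = 7.
Posterior ∝ λe^(−0.8λ) · λ^48e^(−7λ) = λ^49e^(−7.8λ), i.e. Gamma(shape=50, rate=7.8).
The mode of a Gamma(a, b) with a ≥ 1 (shape–rate) is (a−1)/b = 49/7.8 ≈ 6.282.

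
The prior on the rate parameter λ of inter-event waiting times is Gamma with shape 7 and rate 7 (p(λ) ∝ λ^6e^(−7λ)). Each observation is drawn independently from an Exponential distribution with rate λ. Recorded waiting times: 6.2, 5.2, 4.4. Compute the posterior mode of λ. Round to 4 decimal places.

The Exponential(rate=λ) likelihood is ∝ λ^n e^(−λΣtᵢ). Here n = 3 and Σtᵢ = 6.2 + 5.2 + 4.4 = 15.8.
Posterior ∝ λ^6e^(−7λ) · λ^3e^(−15.8λ) = λ^9e^(−22.8λ), i.e. Gamma(10, 22.8).
Mode = (a−1)/b = 9/22.8 ≈ 0.3947.

λ̂_MAP = 0.3947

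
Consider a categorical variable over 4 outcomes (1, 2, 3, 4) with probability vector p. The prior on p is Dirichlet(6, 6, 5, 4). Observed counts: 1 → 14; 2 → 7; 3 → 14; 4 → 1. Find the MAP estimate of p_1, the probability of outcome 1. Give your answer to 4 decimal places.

The posterior is Dirichlet(αᵢ + nᵢ) = Dirichlet(20, 13, 19, 5).
For a Dirichlet(a₁,…,a_K) with all aᵢ > 1, the mode has j-th component (aⱼ − 1)/(Σaᵢ − K).
Here Σaᵢ = 57 and K = 4, so p_1 = (20 − 1)/(57 − 4) = 19/53 ≈ 0.3585.

MAP estimate: 0.3585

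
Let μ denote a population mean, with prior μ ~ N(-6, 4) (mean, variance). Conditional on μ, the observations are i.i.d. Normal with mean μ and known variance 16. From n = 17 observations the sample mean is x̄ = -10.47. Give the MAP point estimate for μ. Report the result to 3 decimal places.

n = 17, x̄ = -10.47.
For a Normal prior and Normal likelihood with known variance, the posterior is Normal; its mode equals its mean, the precision-weighted average.
Prior precision 1/σ₀² = 1/4 = 0.25; data precision n/σ² = 17/16 = 1.0625.
μ̂ = (0.25·(-6) + 1.0625·(-10.47)) / (0.25 + 1.0625) = (-12.624375)/1.3125 = -6733/700 ≈ -9.619.

μ̂_MAP = -9.619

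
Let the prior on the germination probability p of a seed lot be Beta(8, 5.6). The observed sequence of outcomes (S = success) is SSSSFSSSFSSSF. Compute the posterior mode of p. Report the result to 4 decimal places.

p̂_MAP = 0.6911

Prior: Beta(8, 5.6).
Data: 10 successes in 13 trials (from the sequence). The binomial likelihood contributes p^10(1−p)^3, so the posterior is Beta(8+10, 5.6+3) = Beta(18, 8.6).
For Beta(a, b) with a, b > 1 the mode is (a−1)/(a+b−2) = 17/24.6 ≈ 0.6911.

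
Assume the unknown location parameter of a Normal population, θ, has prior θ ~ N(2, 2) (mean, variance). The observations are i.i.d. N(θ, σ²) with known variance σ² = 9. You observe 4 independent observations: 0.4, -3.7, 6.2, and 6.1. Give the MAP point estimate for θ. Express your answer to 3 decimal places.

θ̂_MAP = 2.118

n = 4; x̄ = (0.4 + (-3.7) + 6.2 + 6.1)/4 = 9/4 = 2.25.
For a Normal prior and Normal likelihood with known variance, the posterior is Normal; its mode equals its mean, the precision-weighted average.
Prior precision 1/σ₀² = 1/2 = 0.5; data precision n/σ² = 4/9.
θ̂ = (0.5·2 + (4/9)·2.25) / (0.5 + 4/9) = 2/(17/18) = 36/17 ≈ 2.118.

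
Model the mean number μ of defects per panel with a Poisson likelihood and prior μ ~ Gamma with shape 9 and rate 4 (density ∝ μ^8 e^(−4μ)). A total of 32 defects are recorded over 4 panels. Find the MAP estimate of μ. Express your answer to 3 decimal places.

μ̂_MAP = 5.000

Σxᵢ = 32, n = 4.
Posterior ∝ μ^8e^(−4μ) · μ^32e^(−4μ) = μ^40e^(−8μ), i.e. Gamma(shape=41, rate=8).
The mode of a Gamma(a, b) with a ≥ 1 (shape–rate) is (a−1)/b = 40/8 ≈ 5.000.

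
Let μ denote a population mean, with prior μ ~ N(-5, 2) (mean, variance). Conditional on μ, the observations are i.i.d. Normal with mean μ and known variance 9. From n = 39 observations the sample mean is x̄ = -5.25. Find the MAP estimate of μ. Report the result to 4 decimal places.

n = 39, x̄ = -5.25.
For a Normal prior and Normal likelihood with known variance, the posterior is Normal; its mode equals its mean, the precision-weighted average.
Prior precision 1/σ₀² = 1/2 = 0.5; data precision n/σ² = 39/9 = 13/3.
μ̂ = (0.5·(-5) + (13/3)·(-5.25)) / (0.5 + 13/3) = (-25.25)/(29/6) = -303/58 ≈ -5.2241.

μ̂_MAP = -5.2241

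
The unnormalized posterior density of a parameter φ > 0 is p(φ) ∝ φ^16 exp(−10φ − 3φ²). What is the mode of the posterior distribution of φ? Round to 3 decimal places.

φ̂_MAP = 1.000

ℓ'(φ) = 16/φ − 10 − 6φ. Setting this to zero and multiplying by φ: 6φ² + 10φ − 16 = 0.
φ = (−10 + √(10² + 4·6·16)) / (2·6) = (−10 + √484) / 12 = (−10 + 22)/12 = 1.
ℓ''(φ) = −16/φ² − 6 < 0, confirming a maximum.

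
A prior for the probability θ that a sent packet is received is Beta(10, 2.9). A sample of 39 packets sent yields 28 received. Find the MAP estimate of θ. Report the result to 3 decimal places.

θ̂_MAP = 0.741

Prior: Beta(10, 2.9).
Data: 28 successes in 39 trials. The binomial likelihood contributes θ^28(1−θ)^11, so the posterior is Beta(10+28, 2.9+11) = Beta(38, 13.9).
For Beta(a, b) with a, b > 1 the mode is (a−1)/(a+b−2) = 37/49.9 ≈ 0.741.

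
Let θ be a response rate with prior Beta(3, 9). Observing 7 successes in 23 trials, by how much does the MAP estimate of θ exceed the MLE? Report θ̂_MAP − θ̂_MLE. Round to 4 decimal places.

Posterior is Beta(10, 25); MAP = (10−1)/(35−2) = 9/33 ≈ 0.27273.
MLE ignores the prior: θ̂_MLE = k/n = 7/23 ≈ 0.30435.
Difference = 9/33 − 7/23 = -8/253 ≈ -0.0316.

MAP − MLE = -0.0316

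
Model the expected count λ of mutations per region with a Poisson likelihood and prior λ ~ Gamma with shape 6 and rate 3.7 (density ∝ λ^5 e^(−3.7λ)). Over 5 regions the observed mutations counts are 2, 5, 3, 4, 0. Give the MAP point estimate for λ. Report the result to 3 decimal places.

λ̂_MAP = 2.184

Σxᵢ = 2+5+3+4+0 = 14, with n = 5.
Posterior ∝ λ^5e^(−3.7λ) · λ^14e^(−5λ) = λ^19e^(−8.7λ), i.e. Gamma(shape=20, rate=8.7).
The mode of a Gamma(a, b) with a ≥ 1 (shape–rate) is (a−1)/b = 19/8.7 ≈ 2.184.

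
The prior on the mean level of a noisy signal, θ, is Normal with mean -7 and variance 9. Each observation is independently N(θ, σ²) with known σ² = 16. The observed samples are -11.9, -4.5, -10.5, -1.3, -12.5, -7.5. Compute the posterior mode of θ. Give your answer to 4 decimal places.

n = 6; x̄ = ((-11.9) + (-4.5) + (-10.5) + (-1.3) + (-12.5) + (-7.5))/6 = -48.2/6 = -241/30 ≈ -8.0333.
For a Normal prior and Normal likelihood with known variance, the posterior is Normal; its mode equals its mean, the precision-weighted average.
Prior precision 1/σ₀² = 1/9; data precision n/σ² = 6/16 = 0.375.
θ̂ = ((1/9)·(-7) + 0.375·(-241/30)) / (1/9 + 0.375) = (-2729/720)/(35/72) = -2729/350 ≈ -7.7971.

θ̂_MAP = -7.7971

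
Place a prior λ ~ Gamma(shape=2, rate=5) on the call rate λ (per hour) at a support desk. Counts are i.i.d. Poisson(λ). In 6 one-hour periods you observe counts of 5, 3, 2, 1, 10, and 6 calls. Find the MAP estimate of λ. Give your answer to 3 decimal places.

Σxᵢ = 5+3+2+1+10+6 = 27, with n = 6.
Posterior ∝ λe^(−5λ) · λ^27e^(−6λ) = λ^28e^(−11λ), i.e. Gamma(shape=29, rate=11).
The mode of a Gamma(a, b) with a ≥ 1 (shape–rate) is (a−1)/b = 28/11 ≈ 2.545.

λ̂_MAP = 2.545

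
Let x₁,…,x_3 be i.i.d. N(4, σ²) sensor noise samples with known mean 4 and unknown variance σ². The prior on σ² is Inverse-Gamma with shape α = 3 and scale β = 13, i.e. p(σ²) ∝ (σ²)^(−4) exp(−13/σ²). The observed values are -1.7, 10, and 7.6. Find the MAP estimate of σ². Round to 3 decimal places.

Sum of squared deviations about the known mean: SS = (-1.7−4)² + (10−4)² + (7.6−4)² = 81.45.
The Normal likelihood contributes (σ²)^(−n/2) exp(−SS/(2σ²)), so the posterior is Inverse-Gamma(α + n/2, β + SS/2) = Inverse-Gamma(4.5, 53.725).
The mode of Inverse-Gamma(a, b) is b/(a+1) = 53.725/5.5 ≈ 9.768.

σ̂²_MAP = 9.768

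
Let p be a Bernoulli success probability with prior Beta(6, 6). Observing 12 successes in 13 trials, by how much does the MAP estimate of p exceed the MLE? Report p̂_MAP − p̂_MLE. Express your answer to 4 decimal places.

MAP − MLE = -0.1839

Posterior is Beta(18, 7); MAP = (18−1)/(25−2) = 17/23 ≈ 0.73913.
MLE ignores the prior: p̂_MLE = k/n = 12/13 ≈ 0.92308.
Difference = 17/23 − 12/13 = -55/299 ≈ -0.1839.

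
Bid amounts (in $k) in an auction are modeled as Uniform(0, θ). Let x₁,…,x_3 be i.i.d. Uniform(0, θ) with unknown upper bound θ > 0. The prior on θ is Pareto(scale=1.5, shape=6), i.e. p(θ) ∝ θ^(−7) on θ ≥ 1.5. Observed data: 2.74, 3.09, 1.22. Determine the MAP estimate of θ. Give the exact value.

The Uniform(0, θ) likelihood is θ^(−n) for θ ≥ max(xᵢ), zero otherwise. Here max(xᵢ) = 3.09.
Posterior ∝ θ^(−7) · θ^(−3) = θ^(−10) on θ ≥ max(1.5, 3.09) = 3.09.
This density is strictly decreasing in θ, so the posterior mode lies at the lower boundary of the support.

θ̂_MAP = 3.09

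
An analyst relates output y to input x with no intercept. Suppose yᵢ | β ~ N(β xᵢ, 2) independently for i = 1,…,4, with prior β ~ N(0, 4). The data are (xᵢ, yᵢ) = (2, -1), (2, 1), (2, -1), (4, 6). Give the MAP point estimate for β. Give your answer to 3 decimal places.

β̂_MAP = 0.772

log p(β | y) = −Σ(yᵢ − βxᵢ)²/(2·2) − β²/(2·4) + const.
Setting the derivative to zero: Σxᵢ(yᵢ − βxᵢ)/2 − β/4 = 0, so β = Σxᵢyᵢ / (Σxᵢ² + σ²/τ²).
Σxᵢyᵢ = 2·(-1) + 2·1 + 2·(-1) + 4·6 = 22; Σxᵢ² = 28; σ²/τ² = 0.5.
β̂_MAP = 22 / (28 + 0.5) = 22/28.5 ≈ 0.772.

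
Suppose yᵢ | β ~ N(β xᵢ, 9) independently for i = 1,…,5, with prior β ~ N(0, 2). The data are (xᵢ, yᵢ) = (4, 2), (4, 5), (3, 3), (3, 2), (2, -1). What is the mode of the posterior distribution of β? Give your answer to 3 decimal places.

log p(β | y) = −Σ(yᵢ − βxᵢ)²/(2·9) − β²/(2·2) + const.
Setting the derivative to zero: Σxᵢ(yᵢ − βxᵢ)/9 − β/2 = 0, so β = Σxᵢyᵢ / (Σxᵢ² + σ²/τ²).
Σxᵢyᵢ = 4·2 + 4·5 + 3·3 + 3·2 + 2·(-1) = 41; Σxᵢ² = 54; σ²/τ² = 4.5.
β̂_MAP = 41 / (54 + 4.5) = 41/58.5 ≈ 0.701.

β̂_MAP = 0.701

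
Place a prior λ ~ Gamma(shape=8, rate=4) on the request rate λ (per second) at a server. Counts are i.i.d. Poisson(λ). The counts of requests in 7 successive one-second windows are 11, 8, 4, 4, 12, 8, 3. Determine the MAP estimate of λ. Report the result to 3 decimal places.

Σxᵢ = 11+8+4+4+12+8+3 = 50, with n = 7.
Posterior ∝ λ^7e^(−4λ) · λ^50e^(−7λ) = λ^57e^(−11λ), i.e. Gamma(shape=58, rate=11).
The mode of a Gamma(a, b) with a ≥ 1 (shape–rate) is (a−1)/b = 57/11 ≈ 5.182.

λ̂_MAP = 5.182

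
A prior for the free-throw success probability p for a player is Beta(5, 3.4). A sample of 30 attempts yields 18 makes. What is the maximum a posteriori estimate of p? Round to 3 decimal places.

p̂_MAP = 0.604

Prior: Beta(5, 3.4).
Data: 18 successes in 30 trials. The binomial likelihood contributes p^18(1−p)^12, so the posterior is Beta(5+18, 3.4+12) = Beta(23, 15.4).
For Beta(a, b) with a, b > 1 the mode is (a−1)/(a+b−2) = 22/36.4 ≈ 0.604.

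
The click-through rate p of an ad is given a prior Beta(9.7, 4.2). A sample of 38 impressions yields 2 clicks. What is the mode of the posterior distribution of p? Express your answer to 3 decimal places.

Prior: Beta(9.7, 4.2).
Data: 2 successes in 38 trials. The binomial likelihood contributes p^2(1−p)^36, so the posterior is Beta(9.7+2, 4.2+36) = Beta(11.7, 40.2).
For Beta(a, b) with a, b > 1 the mode is (a−1)/(a+b−2) = 10.7/49.9 ≈ 0.214.

p̂_MAP = 0.214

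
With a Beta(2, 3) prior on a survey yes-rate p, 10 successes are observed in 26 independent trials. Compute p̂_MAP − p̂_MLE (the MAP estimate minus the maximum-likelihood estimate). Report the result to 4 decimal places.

Posterior is Beta(12, 19); MAP = (12−1)/(31−2) = 11/29 ≈ 0.37931.
MLE ignores the prior: p̂_MLE = k/n = 10/26 ≈ 0.38462.
Difference = 11/29 − 10/26 = -2/377 ≈ -0.0053.

MAP − MLE = -0.0053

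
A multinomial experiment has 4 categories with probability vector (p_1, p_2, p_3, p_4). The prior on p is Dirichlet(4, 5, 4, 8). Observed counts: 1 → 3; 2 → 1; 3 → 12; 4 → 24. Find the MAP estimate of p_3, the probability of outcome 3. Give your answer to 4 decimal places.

The posterior is Dirichlet(αᵢ + nᵢ) = Dirichlet(7, 6, 16, 32).
For a Dirichlet(a₁,…,a_K) with all aᵢ > 1, the mode has j-th component (aⱼ − 1)/(Σaᵢ − K).
Here Σaᵢ = 61 and K = 4, so p_3 = (16 − 1)/(61 − 4) = 15/57 ≈ 0.2632.

MAP estimate: 0.2632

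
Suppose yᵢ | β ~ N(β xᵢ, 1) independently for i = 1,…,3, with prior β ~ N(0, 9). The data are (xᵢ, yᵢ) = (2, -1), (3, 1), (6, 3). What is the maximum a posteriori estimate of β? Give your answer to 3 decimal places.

β̂_MAP = 0.387

log p(β | y) = −Σ(yᵢ − βxᵢ)²/(2·1) − β²/(2·9) + const.
Setting the derivative to zero: Σxᵢ(yᵢ − βxᵢ)/1 − β/9 = 0, so β = Σxᵢyᵢ / (Σxᵢ² + σ²/τ²).
Σxᵢyᵢ = 2·(-1) + 3·1 + 6·3 = 19; Σxᵢ² = 49; σ²/τ² = 1/9.
β̂_MAP = 19 / (49 + 1/9) = 19/(442/9) = 171/442 ≈ 0.387.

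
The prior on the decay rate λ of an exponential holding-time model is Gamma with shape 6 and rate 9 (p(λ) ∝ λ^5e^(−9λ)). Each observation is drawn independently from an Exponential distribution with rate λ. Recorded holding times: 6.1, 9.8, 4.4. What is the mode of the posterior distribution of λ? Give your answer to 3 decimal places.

The Exponential(rate=λ) likelihood is ∝ λ^n e^(−λΣtᵢ). Here n = 3 and Σtᵢ = 6.1 + 9.8 + 4.4 = 20.3.
Posterior ∝ λ^5e^(−9λ) · λ^3e^(−20.3λ) = λ^8e^(−29.3λ), i.e. Gamma(9, 29.3).
Mode = (a−1)/b = 8/29.3 ≈ 0.273.

λ̂_MAP = 0.273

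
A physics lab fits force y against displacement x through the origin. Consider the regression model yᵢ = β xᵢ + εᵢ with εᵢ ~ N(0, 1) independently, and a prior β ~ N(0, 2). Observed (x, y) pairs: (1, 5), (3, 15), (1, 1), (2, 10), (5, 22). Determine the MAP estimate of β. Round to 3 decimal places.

log p(β | y) = −Σ(yᵢ − βxᵢ)²/(2·1) − β²/(2·2) + const.
Setting the derivative to zero: Σxᵢ(yᵢ − βxᵢ)/1 − β/2 = 0, so β = Σxᵢyᵢ / (Σxᵢ² + σ²/τ²).
Σxᵢyᵢ = 1·5 + 3·15 + 1·1 + 2·10 + 5·22 = 181; Σxᵢ² = 40; σ²/τ² = 0.5.
β̂_MAP = 181 / (40 + 0.5) = 181/40.5 ≈ 4.469.

β̂_MAP = 4.469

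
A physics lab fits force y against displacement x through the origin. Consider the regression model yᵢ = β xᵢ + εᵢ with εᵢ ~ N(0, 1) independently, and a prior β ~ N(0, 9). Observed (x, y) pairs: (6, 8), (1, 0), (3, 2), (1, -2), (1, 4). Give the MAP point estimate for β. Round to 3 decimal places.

β̂_MAP = 1.164

log p(β | y) = −Σ(yᵢ − βxᵢ)²/(2·1) − β²/(2·9) + const.
Setting the derivative to zero: Σxᵢ(yᵢ − βxᵢ)/1 − β/9 = 0, so β = Σxᵢyᵢ / (Σxᵢ² + σ²/τ²).
Σxᵢyᵢ = 6·8 + 1·0 + 3·2 + 1·(-2) + 1·4 = 56; Σxᵢ² = 48; σ²/τ² = 1/9.
β̂_MAP = 56 / (48 + 1/9) = 56/(433/9) = 504/433 ≈ 1.164.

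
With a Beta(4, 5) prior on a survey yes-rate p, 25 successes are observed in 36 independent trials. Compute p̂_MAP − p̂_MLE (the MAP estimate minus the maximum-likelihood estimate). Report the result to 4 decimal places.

Posterior is Beta(29, 16); MAP = (29−1)/(45−2) = 28/43 ≈ 0.65116.
MLE ignores the prior: p̂_MLE = k/n = 25/36 ≈ 0.69444.
Difference = 28/43 − 25/36 = -67/1548 ≈ -0.0433.

MAP − MLE = -0.0433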